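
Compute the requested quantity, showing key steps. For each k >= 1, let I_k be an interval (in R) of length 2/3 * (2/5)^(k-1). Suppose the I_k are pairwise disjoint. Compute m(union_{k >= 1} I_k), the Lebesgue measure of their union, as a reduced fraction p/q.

By countable additivity of the Lebesgue measure on pairwise disjoint measurable sets,
  m(union_{k >= 1} I_k) = sum_{k >= 1} m(I_k) = sum_{k >= 1} a * r^(k-1),
  with a = 2/3 and r = 2/5.
Since 0 < r = 2/5 < 1, the geometric series converges:
  sum_{k >= 1} a * r^(k-1) = a / (1 - r).
  = 2/3 / (1 - 2/5)
  = 2/3 / (3/5)
  = 10/9.

10/9


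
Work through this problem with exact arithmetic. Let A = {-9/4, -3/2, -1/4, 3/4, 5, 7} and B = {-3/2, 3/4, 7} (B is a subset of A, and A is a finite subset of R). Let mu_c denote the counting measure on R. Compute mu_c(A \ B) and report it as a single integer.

Counting measure assigns mu_c(E) = |E| (number of elements) when E is finite. For B subset A, A \ B is the set of elements of A not in B, so |A \ B| = |A| - |B|.
|A| = 6, |B| = 3, so mu_c(A \ B) = 6 - 3 = 3.

3


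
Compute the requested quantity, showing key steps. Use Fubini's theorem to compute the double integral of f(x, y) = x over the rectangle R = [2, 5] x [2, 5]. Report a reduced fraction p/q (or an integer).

f(x, y) is a tensor product of a function of x and a function of y, and both factors are bounded continuous (hence Lebesgue integrable) on the rectangle, so Fubini's theorem applies:
  integral_R f d(m x m) = (integral_a1^b1 x dx) * (integral_a2^b2 1 dy).
Inner integral in x: integral_{2}^{5} x dx = (5^2 - 2^2)/2
  = 21/2.
Inner integral in y: integral_{2}^{5} 1 dy = (5^1 - 2^1)/1
  = 3.
Product: (21/2) * (3) = 63/2.

63/2


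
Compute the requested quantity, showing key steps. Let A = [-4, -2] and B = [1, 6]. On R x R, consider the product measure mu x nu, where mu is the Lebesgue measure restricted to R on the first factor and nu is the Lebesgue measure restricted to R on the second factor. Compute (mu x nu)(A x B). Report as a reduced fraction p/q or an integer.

For a measurable rectangle A x B, the product measure satisfies
  (mu x nu)(A x B) = mu(A) * nu(B).
  mu(A) = 2.
  nu(B) = 5.
  (mu x nu)(A x B) = 2 * 5 = 10.

10


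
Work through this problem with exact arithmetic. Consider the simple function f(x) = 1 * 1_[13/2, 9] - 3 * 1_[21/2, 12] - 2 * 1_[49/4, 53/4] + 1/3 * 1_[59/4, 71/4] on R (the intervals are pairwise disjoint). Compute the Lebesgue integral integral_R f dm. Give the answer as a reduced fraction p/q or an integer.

For a simple function f = sum_i c_i * 1_{A_i} with disjoint A_i,
  integral f dm = sum_i c_i * m(A_i).
Lengths of the A_i:
  m(A_1) = 9 - 13/2 = 5/2.
  m(A_2) = 12 - 21/2 = 3/2.
  m(A_3) = 53/4 - 49/4 = 1.
  m(A_4) = 71/4 - 59/4 = 3.
Contributions c_i * m(A_i):
  (1) * (5/2) = 5/2.
  (-3) * (3/2) = -9/2.
  (-2) * (1) = -2.
  (1/3) * (3) = 1.
Total: 5/2 - 9/2 - 2 + 1 = -3.

-3


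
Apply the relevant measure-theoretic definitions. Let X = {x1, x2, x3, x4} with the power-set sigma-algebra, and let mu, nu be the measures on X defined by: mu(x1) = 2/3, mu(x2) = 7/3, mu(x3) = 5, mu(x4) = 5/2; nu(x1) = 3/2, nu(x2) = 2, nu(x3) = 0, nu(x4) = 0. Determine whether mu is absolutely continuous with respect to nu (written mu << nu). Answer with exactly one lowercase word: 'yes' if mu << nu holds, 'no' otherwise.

mu << nu means: every nu-null measurable set is also mu-null; equivalently, for every atom x, if nu({x}) = 0 then mu({x}) = 0.
Checking each atom:
  x1: nu = 3/2 > 0 -> no constraint.
  x2: nu = 2 > 0 -> no constraint.
  x3: nu = 0, mu = 5 > 0 -> violates mu << nu.
  x4: nu = 0, mu = 5/2 > 0 -> violates mu << nu.
The atom(s) x3, x4 violate the condition (nu = 0 but mu > 0). Therefore mu is NOT absolutely continuous w.r.t. nu.

no


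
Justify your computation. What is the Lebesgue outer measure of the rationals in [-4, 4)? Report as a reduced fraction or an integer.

Q cap [-4, 4) is countable; list its elements as q_1, q_2, ... . Fix eps > 0 and cover the k-th point by an interval of length eps * 2^(-k). The cover has total length eps * sum_{k>=1} 2^(-k) = eps, so by definition of outer measure m*(Q cap [-4, 4)) <= eps. Since eps was arbitrary and m* >= 0, the outer measure is 0.

0


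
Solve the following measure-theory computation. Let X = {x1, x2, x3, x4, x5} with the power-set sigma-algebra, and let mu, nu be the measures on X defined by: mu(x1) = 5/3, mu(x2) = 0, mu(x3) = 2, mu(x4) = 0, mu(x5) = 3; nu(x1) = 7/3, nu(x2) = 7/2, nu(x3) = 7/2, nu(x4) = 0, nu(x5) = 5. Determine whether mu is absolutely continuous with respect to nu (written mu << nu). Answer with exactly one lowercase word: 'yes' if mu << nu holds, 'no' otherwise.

mu << nu means: every nu-null measurable set is also mu-null; equivalently, for every atom x, if nu({x}) = 0 then mu({x}) = 0.
Checking each atom:
  x1: nu = 7/3 > 0 -> no constraint.
  x2: nu = 7/2 > 0 -> no constraint.
  x3: nu = 7/2 > 0 -> no constraint.
  x4: nu = 0, mu = 0 -> consistent with mu << nu.
  x5: nu = 5 > 0 -> no constraint.
No atom violates the condition. Therefore mu << nu.

yes


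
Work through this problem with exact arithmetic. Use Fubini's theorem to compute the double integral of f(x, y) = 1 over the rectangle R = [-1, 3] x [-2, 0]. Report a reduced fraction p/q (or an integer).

f(x, y) is a tensor product of a function of x and a function of y, and both factors are bounded continuous (hence Lebesgue integrable) on the rectangle, so Fubini's theorem applies:
  integral_R f d(m x m) = (integral_a1^b1 1 dx) * (integral_a2^b2 1 dy).
Inner integral in x: integral_{-1}^{3} 1 dx = (3^1 - (-1)^1)/1
  = 4.
Inner integral in y: integral_{-2}^{0} 1 dy = (0^1 - (-2)^1)/1
  = 2.
Product: (4) * (2) = 8.

8


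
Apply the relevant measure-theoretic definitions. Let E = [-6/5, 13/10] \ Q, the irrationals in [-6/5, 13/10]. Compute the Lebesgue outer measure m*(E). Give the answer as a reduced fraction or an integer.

The interval I = [-6/5, 13/10] has m(I) = 13/10 - (-6/5) = 5/2 (endpoints are measure-zero, so open/closed/half-open agree). Write I = (I cap Q) u (I \ Q). The rationals in I are countable, so m*(I cap Q) = 0 (cover each rational by intervals whose total length is arbitrarily small). By countable subadditivity m*(I) <= m*(I cap Q) + m*(I \ Q), hence m*(I \ Q) >= m(I) = 5/2. The reverse inequality m*(I \ Q) <= m*(I) = 5/2 is trivial since (I \ Q) is a subset of I. Therefore m*(I \ Q) = 5/2.

5/2


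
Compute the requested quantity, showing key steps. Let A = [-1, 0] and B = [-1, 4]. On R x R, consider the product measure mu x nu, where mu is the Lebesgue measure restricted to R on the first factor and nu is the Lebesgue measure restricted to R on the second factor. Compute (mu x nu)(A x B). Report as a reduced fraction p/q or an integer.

For a measurable rectangle A x B, the product measure satisfies
  (mu x nu)(A x B) = mu(A) * nu(B).
  mu(A) = 1.
  nu(B) = 5.
  (mu x nu)(A x B) = 1 * 5 = 5.

5


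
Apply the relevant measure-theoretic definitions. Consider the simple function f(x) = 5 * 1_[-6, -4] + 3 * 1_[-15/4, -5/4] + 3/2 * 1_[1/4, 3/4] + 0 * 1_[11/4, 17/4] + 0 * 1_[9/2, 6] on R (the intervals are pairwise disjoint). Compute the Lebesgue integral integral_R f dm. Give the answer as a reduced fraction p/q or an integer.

For a simple function f = sum_i c_i * 1_{A_i} with disjoint A_i,
  integral f dm = sum_i c_i * m(A_i).
Lengths of the A_i:
  m(A_1) = -4 - (-6) = 2.
  m(A_2) = -5/4 - (-15/4) = 5/2.
  m(A_3) = 3/4 - 1/4 = 1/2.
  m(A_4) = 17/4 - 11/4 = 3/2.
  m(A_5) = 6 - 9/2 = 3/2.
Contributions c_i * m(A_i):
  (5) * (2) = 10.
  (3) * (5/2) = 15/2.
  (3/2) * (1/2) = 3/4.
  (0) * (3/2) = 0.
  (0) * (3/2) = 0.
Total: 10 + 15/2 + 3/4 + 0 + 0 = 73/4.

73/4


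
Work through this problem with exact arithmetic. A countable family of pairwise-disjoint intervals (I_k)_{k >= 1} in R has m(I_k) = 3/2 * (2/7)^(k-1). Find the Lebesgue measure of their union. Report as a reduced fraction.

By countable additivity of the Lebesgue measure on pairwise disjoint measurable sets,
  m(union_{k >= 1} I_k) = sum_{k >= 1} m(I_k) = sum_{k >= 1} a * r^(k-1),
  with a = 3/2 and r = 2/7.
Since 0 < r = 2/7 < 1, the geometric series converges:
  sum_{k >= 1} a * r^(k-1) = a / (1 - r).
  = 3/2 / (1 - 2/7)
  = 3/2 / (5/7)
  = 21/10.

21/10


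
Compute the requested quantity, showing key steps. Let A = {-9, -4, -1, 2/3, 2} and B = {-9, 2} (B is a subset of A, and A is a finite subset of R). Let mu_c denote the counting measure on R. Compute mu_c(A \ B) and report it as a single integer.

Counting measure assigns mu_c(E) = |E| (number of elements) when E is finite. For B subset A, A \ B is the set of elements of A not in B, so |A \ B| = |A| - |B|.
|A| = 5, |B| = 2, so mu_c(A \ B) = 5 - 2 = 3.

3


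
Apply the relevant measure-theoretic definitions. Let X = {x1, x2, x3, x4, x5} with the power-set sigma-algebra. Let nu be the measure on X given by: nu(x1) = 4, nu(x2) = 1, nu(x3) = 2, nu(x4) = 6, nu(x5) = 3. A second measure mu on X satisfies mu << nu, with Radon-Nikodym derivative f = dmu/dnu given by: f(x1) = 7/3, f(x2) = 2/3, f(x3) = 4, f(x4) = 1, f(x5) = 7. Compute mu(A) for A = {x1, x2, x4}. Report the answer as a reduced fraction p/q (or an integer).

By the defining property of the Radon-Nikodym derivative, for every measurable set A,
  mu(A) = integral_A f dnu.
Since nu is a discrete measure concentrated on the atoms of X, the integral over A reduces to the sum
  mu(A) = sum_{x in A} f(x) * nu({x}).
Computing each term:
  x1: f(x1) * nu(x1) = 7/3 * 4 = 28/3.
  x2: f(x2) * nu(x2) = 2/3 * 1 = 2/3.
  x4: f(x4) * nu(x4) = 1 * 6 = 6.
Summing: mu(A) = 28/3 + 2/3 + 6 = 16.

16


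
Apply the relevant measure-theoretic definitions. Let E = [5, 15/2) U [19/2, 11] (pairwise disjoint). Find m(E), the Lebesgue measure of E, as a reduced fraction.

For pairwise disjoint intervals, m(union_i I_i) = sum_i m(I_i),
and m is invariant under swapping open/closed endpoints (single points have measure 0).
So m(E) = sum_i (b_i - a_i).
  I_1 has length 15/2 - 5 = 5/2.
  I_2 has length 11 - 19/2 = 3/2.
Summing:
  m(E) = 5/2 + 3/2 = 4.

4


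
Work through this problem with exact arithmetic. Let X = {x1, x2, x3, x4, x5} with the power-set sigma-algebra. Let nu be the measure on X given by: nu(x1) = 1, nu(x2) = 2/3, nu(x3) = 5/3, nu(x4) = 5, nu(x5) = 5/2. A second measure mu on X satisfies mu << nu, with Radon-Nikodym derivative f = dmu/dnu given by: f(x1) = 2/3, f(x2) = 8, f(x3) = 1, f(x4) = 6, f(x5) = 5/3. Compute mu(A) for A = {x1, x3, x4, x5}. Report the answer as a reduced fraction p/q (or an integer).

By the defining property of the Radon-Nikodym derivative, for every measurable set A,
  mu(A) = integral_A f dnu.
Since nu is a discrete measure concentrated on the atoms of X, the integral over A reduces to the sum
  mu(A) = sum_{x in A} f(x) * nu({x}).
Computing each term:
  x1: f(x1) * nu(x1) = 2/3 * 1 = 2/3.
  x3: f(x3) * nu(x3) = 1 * 5/3 = 5/3.
  x4: f(x4) * nu(x4) = 6 * 5 = 30.
  x5: f(x5) * nu(x5) = 5/3 * 5/2 = 25/6.
Summing: mu(A) = 2/3 + 5/3 + 30 + 25/6 = 73/2.

73/2


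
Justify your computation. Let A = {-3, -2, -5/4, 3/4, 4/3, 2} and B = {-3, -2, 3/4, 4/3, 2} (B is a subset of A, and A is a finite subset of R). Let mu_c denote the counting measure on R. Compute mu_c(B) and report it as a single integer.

Counting measure assigns mu_c(E) = |E| (number of elements) when E is finite.
B has 5 element(s), so mu_c(B) = 5.

5


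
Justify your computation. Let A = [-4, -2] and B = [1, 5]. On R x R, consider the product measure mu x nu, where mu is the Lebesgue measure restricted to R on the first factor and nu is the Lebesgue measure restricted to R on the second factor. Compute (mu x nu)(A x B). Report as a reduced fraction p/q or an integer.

For a measurable rectangle A x B, the product measure satisfies
  (mu x nu)(A x B) = mu(A) * nu(B).
  mu(A) = 2.
  nu(B) = 4.
  (mu x nu)(A x B) = 2 * 4 = 8.

8


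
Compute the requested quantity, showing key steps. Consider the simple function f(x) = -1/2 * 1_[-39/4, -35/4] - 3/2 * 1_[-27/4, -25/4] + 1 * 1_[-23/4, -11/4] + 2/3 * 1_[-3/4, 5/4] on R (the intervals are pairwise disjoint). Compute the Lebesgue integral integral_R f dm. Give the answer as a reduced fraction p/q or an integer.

For a simple function f = sum_i c_i * 1_{A_i} with disjoint A_i,
  integral f dm = sum_i c_i * m(A_i).
Lengths of the A_i:
  m(A_1) = -35/4 - (-39/4) = 1.
  m(A_2) = -25/4 - (-27/4) = 1/2.
  m(A_3) = -11/4 - (-23/4) = 3.
  m(A_4) = 5/4 - (-3/4) = 2.
Contributions c_i * m(A_i):
  (-1/2) * (1) = -1/2.
  (-3/2) * (1/2) = -3/4.
  (1) * (3) = 3.
  (2/3) * (2) = 4/3.
Total: -1/2 - 3/4 + 3 + 4/3 = 37/12.

37/12


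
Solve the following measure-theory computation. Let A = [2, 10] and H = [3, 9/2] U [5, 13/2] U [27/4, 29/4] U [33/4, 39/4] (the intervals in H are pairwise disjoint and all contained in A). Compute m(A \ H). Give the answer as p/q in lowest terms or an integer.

The ambient interval has length m(A) = 10 - 2 = 8.
Since the holes are disjoint and sit inside A, by finite additivity
  m(H) = sum_i (b_i - a_i), and m(A \ H) = m(A) - m(H).
Computing the hole measures:
  m(H_1) = 9/2 - 3 = 3/2.
  m(H_2) = 13/2 - 5 = 3/2.
  m(H_3) = 29/4 - 27/4 = 1/2.
  m(H_4) = 39/4 - 33/4 = 3/2.
Summed: m(H) = 3/2 + 3/2 + 1/2 + 3/2 = 5.
So m(A \ H) = 8 - 5 = 3.

3


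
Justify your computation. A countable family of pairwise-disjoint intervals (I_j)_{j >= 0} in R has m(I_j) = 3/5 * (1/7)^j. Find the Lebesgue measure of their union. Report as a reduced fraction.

By countable additivity of the Lebesgue measure on pairwise disjoint measurable sets,
  m(union_{j >= 0} I_j) = sum_{j >= 0} m(I_j) = sum_{j >= 0} a * r^j,
  with a = 3/5 and r = 1/7.
Since 0 < r = 1/7 < 1, the geometric series converges:
  sum_{j >= 0} a * r^j = a / (1 - r).
  = 3/5 / (1 - 1/7)
  = 3/5 / (6/7)
  = 7/10.

7/10


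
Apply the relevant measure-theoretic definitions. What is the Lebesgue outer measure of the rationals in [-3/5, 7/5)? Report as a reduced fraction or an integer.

E = Q cap [-3/5, 7/5) is a subset of Q, which is countable. Enumerate Q = {q_1, q_2, ...}; for any eps > 0, cover q_k by the open interval (q_k - eps/2^(k+1), q_k + eps/2^(k+1)), of length eps/2^k. The total cover length is sum_{k>=1} eps/2^k = eps. Hence m*(E) <= m*(Q) <= eps for every eps > 0, and since outer measure is non-negative, m*(E) = 0.

0


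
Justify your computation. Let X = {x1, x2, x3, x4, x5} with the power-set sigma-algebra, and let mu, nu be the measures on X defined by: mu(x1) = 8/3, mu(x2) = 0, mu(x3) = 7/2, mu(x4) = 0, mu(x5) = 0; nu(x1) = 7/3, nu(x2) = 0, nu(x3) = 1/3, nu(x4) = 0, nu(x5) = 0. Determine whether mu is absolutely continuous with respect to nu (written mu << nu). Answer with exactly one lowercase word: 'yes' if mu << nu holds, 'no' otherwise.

mu << nu means: every nu-null measurable set is also mu-null; equivalently, for every atom x, if nu({x}) = 0 then mu({x}) = 0.
Checking each atom:
  x1: nu = 7/3 > 0 -> no constraint.
  x2: nu = 0, mu = 0 -> consistent with mu << nu.
  x3: nu = 1/3 > 0 -> no constraint.
  x4: nu = 0, mu = 0 -> consistent with mu << nu.
  x5: nu = 0, mu = 0 -> consistent with mu << nu.
No atom violates the condition. Therefore mu << nu.

yes


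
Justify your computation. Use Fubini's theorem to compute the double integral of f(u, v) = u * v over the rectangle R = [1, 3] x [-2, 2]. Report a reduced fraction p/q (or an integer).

f(u, v) is a tensor product of a function of u and a function of v, and both factors are bounded continuous (hence Lebesgue integrable) on the rectangle, so Fubini's theorem applies:
  integral_R f d(m x m) = (integral_a1^b1 u du) * (integral_a2^b2 v dv).
Inner integral in u: integral_{1}^{3} u du = (3^2 - 1^2)/2
  = 4.
Inner integral in v: integral_{-2}^{2} v dv = (2^2 - (-2)^2)/2
  = 0.
Product: (4) * (0) = 0.

0


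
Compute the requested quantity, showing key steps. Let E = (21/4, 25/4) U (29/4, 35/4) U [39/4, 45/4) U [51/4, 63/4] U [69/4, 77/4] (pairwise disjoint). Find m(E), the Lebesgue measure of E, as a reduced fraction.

For pairwise disjoint intervals, m(union_i I_i) = sum_i m(I_i),
and m is invariant under swapping open/closed endpoints (single points have measure 0).
So m(E) = sum_i (b_i - a_i).
  I_1 has length 25/4 - 21/4 = 1.
  I_2 has length 35/4 - 29/4 = 3/2.
  I_3 has length 45/4 - 39/4 = 3/2.
  I_4 has length 63/4 - 51/4 = 3.
  I_5 has length 77/4 - 69/4 = 2.
Summing:
  m(E) = 1 + 3/2 + 3/2 + 3 + 2 = 9.

9


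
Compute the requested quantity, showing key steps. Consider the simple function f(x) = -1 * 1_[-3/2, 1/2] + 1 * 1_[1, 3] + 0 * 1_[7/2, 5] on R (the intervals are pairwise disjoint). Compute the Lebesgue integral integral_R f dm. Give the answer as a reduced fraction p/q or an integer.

For a simple function f = sum_i c_i * 1_{A_i} with disjoint A_i,
  integral f dm = sum_i c_i * m(A_i).
Lengths of the A_i:
  m(A_1) = 1/2 - (-3/2) = 2.
  m(A_2) = 3 - 1 = 2.
  m(A_3) = 5 - 7/2 = 3/2.
Contributions c_i * m(A_i):
  (-1) * (2) = -2.
  (1) * (2) = 2.
  (0) * (3/2) = 0.
Total: -2 + 2 + 0 = 0.

0


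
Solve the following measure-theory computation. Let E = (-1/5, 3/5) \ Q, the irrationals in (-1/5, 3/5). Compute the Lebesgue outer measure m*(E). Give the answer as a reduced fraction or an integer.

The interval I = (-1/5, 3/5) has m(I) = 3/5 - (-1/5) = 4/5 (endpoints are measure-zero, so open/closed/half-open agree). Write I = (I cap Q) u (I \ Q). The rationals in I are countable, so m*(I cap Q) = 0 (cover each rational by intervals whose total length is arbitrarily small). By countable subadditivity m*(I) <= m*(I cap Q) + m*(I \ Q), hence m*(I \ Q) >= m(I) = 4/5. The reverse inequality m*(I \ Q) <= m*(I) = 4/5 is trivial since (I \ Q) is a subset of I. Therefore m*(I \ Q) = 4/5.

4/5


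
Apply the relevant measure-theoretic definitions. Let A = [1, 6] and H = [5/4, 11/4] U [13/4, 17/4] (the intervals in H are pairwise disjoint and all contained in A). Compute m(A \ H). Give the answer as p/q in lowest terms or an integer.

The ambient interval has length m(A) = 6 - 1 = 5.
Since the holes are disjoint and sit inside A, by finite additivity
  m(H) = sum_i (b_i - a_i), and m(A \ H) = m(A) - m(H).
Computing the hole measures:
  m(H_1) = 11/4 - 5/4 = 3/2.
  m(H_2) = 17/4 - 13/4 = 1.
Summed: m(H) = 3/2 + 1 = 5/2.
So m(A \ H) = 5 - 5/2 = 5/2.

5/2


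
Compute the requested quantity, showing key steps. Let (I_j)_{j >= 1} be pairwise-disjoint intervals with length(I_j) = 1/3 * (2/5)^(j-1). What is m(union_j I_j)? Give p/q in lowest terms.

By countable additivity of the Lebesgue measure on pairwise disjoint measurable sets,
  m(union_{j >= 1} I_j) = sum_{j >= 1} m(I_j) = sum_{j >= 1} a * r^(j-1),
  with a = 1/3 and r = 2/5.
Since 0 < r = 2/5 < 1, the geometric series converges:
  sum_{j >= 1} a * r^(j-1) = a / (1 - r).
  = 1/3 / (1 - 2/5)
  = 1/3 / (3/5)
  = 5/9.

5/9


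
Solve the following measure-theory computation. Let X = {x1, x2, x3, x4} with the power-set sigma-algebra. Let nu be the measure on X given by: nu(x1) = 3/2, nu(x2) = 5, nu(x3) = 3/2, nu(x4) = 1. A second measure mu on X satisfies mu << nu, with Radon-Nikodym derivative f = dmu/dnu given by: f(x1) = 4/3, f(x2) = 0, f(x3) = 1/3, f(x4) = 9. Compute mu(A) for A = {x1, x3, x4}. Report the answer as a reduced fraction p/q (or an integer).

By the defining property of the Radon-Nikodym derivative, for every measurable set A,
  mu(A) = integral_A f dnu.
Since nu is a discrete measure concentrated on the atoms of X, the integral over A reduces to the sum
  mu(A) = sum_{x in A} f(x) * nu({x}).
Computing each term:
  x1: f(x1) * nu(x1) = 4/3 * 3/2 = 2.
  x3: f(x3) * nu(x3) = 1/3 * 3/2 = 1/2.
  x4: f(x4) * nu(x4) = 9 * 1 = 9.
Summing: mu(A) = 2 + 1/2 + 9 = 23/2.

23/2


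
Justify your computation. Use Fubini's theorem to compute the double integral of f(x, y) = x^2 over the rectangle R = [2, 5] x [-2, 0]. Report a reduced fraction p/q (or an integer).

f(x, y) is a tensor product of a function of x and a function of y, and both factors are bounded continuous (hence Lebesgue integrable) on the rectangle, so Fubini's theorem applies:
  integral_R f d(m x m) = (integral_a1^b1 x^2 dx) * (integral_a2^b2 1 dy).
Inner integral in x: integral_{2}^{5} x^2 dx = (5^3 - 2^3)/3
  = 39.
Inner integral in y: integral_{-2}^{0} 1 dy = (0^1 - (-2)^1)/1
  = 2.
Product: (39) * (2) = 78.

78


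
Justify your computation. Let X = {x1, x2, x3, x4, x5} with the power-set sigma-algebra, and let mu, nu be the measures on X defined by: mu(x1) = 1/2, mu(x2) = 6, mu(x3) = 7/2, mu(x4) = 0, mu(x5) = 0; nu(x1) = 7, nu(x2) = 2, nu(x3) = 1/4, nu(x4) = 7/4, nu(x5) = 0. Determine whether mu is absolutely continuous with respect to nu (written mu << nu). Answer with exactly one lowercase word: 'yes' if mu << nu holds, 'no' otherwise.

mu << nu means: every nu-null measurable set is also mu-null; equivalently, for every atom x, if nu({x}) = 0 then mu({x}) = 0.
Checking each atom:
  x1: nu = 7 > 0 -> no constraint.
  x2: nu = 2 > 0 -> no constraint.
  x3: nu = 1/4 > 0 -> no constraint.
  x4: nu = 7/4 > 0 -> no constraint.
  x5: nu = 0, mu = 0 -> consistent with mu << nu.
No atom violates the condition. Therefore mu << nu.

yes


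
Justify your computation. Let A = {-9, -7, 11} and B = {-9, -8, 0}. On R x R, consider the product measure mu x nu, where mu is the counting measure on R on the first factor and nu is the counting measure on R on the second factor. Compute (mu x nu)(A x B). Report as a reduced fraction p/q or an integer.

For a measurable rectangle A x B, the product measure satisfies
  (mu x nu)(A x B) = mu(A) * nu(B).
  mu(A) = 3.
  nu(B) = 3.
  (mu x nu)(A x B) = 3 * 3 = 9.

9


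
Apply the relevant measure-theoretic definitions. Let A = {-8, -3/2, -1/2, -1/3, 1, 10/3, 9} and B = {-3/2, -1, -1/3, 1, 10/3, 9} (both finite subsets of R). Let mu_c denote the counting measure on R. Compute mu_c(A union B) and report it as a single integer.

Counting measure on a finite set equals cardinality. By inclusion-exclusion, |A union B| = |A| + |B| - |A cap B|.
|A| = 7, |B| = 6, |A cap B| = 5.
So mu_c(A union B) = 7 + 6 - 5 = 8.

8


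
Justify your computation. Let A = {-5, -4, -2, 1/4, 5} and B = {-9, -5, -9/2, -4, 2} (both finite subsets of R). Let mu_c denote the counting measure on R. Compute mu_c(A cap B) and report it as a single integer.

Counting measure on a finite set equals cardinality. mu_c(A cap B) = |A cap B| (elements appearing in both).
Enumerating the elements of A that also lie in B gives 2 element(s).
So mu_c(A cap B) = 2.

2


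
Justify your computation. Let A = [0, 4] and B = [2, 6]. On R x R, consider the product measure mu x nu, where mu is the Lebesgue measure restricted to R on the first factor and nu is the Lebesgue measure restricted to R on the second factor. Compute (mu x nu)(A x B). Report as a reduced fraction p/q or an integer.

For a measurable rectangle A x B, the product measure satisfies
  (mu x nu)(A x B) = mu(A) * nu(B).
  mu(A) = 4.
  nu(B) = 4.
  (mu x nu)(A x B) = 4 * 4 = 16.

16


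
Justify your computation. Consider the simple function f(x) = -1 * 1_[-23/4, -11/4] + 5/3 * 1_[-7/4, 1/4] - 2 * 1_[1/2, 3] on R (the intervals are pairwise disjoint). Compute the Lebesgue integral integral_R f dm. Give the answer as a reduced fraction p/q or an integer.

For a simple function f = sum_i c_i * 1_{A_i} with disjoint A_i,
  integral f dm = sum_i c_i * m(A_i).
Lengths of the A_i:
  m(A_1) = -11/4 - (-23/4) = 3.
  m(A_2) = 1/4 - (-7/4) = 2.
  m(A_3) = 3 - 1/2 = 5/2.
Contributions c_i * m(A_i):
  (-1) * (3) = -3.
  (5/3) * (2) = 10/3.
  (-2) * (5/2) = -5.
Total: -3 + 10/3 - 5 = -14/3.

-14/3


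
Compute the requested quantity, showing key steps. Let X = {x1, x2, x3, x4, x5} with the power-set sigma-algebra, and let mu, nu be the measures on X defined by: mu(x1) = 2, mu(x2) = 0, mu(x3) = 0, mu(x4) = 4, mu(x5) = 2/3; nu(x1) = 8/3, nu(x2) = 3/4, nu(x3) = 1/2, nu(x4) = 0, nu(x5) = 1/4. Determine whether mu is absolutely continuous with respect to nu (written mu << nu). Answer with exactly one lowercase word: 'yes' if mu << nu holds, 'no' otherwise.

mu << nu means: every nu-null measurable set is also mu-null; equivalently, for every atom x, if nu({x}) = 0 then mu({x}) = 0.
Checking each atom:
  x1: nu = 8/3 > 0 -> no constraint.
  x2: nu = 3/4 > 0 -> no constraint.
  x3: nu = 1/2 > 0 -> no constraint.
  x4: nu = 0, mu = 4 > 0 -> violates mu << nu.
  x5: nu = 1/4 > 0 -> no constraint.
The atom(s) x4 violate the condition (nu = 0 but mu > 0). Therefore mu is NOT absolutely continuous w.r.t. nu.

no


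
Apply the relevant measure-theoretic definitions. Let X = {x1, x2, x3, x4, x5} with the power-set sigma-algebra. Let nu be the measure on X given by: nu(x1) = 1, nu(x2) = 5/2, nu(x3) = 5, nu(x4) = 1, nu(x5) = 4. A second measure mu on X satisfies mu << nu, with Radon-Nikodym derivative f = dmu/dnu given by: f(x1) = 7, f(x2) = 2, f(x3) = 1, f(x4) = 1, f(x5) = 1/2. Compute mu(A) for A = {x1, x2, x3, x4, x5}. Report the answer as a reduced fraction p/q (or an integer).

By the defining property of the Radon-Nikodym derivative, for every measurable set A,
  mu(A) = integral_A f dnu.
Since nu is a discrete measure concentrated on the atoms of X, the integral over A reduces to the sum
  mu(A) = sum_{x in A} f(x) * nu({x}).
Computing each term:
  x1: f(x1) * nu(x1) = 7 * 1 = 7.
  x2: f(x2) * nu(x2) = 2 * 5/2 = 5.
  x3: f(x3) * nu(x3) = 1 * 5 = 5.
  x4: f(x4) * nu(x4) = 1 * 1 = 1.
  x5: f(x5) * nu(x5) = 1/2 * 4 = 2.
Summing: mu(A) = 7 + 5 + 5 + 1 + 2 = 20.

20


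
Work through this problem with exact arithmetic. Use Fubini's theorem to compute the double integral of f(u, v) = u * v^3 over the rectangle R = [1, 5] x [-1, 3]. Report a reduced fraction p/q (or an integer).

f(u, v) is a tensor product of a function of u and a function of v, and both factors are bounded continuous (hence Lebesgue integrable) on the rectangle, so Fubini's theorem applies:
  integral_R f d(m x m) = (integral_a1^b1 u du) * (integral_a2^b2 v^3 dv).
Inner integral in u: integral_{1}^{5} u du = (5^2 - 1^2)/2
  = 12.
Inner integral in v: integral_{-1}^{3} v^3 dv = (3^4 - (-1)^4)/4
  = 20.
Product: (12) * (20) = 240.

240


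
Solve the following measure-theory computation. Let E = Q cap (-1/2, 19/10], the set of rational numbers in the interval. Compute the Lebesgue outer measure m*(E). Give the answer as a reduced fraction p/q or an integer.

Q cap (-1/2, 19/10] is countable; list its elements as q_1, q_2, ... . Fix eps > 0 and cover the k-th point by an interval of length eps * 2^(-k). The cover has total length eps * sum_{k>=1} 2^(-k) = eps, so by definition of outer measure m*(Q cap (-1/2, 19/10]) <= eps. Since eps was arbitrary and m* >= 0, the outer measure is 0.

0


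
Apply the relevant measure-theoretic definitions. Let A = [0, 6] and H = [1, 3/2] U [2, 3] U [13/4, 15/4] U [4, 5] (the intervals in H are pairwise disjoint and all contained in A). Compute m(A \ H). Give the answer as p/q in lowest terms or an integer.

The ambient interval has length m(A) = 6 - 0 = 6.
Since the holes are disjoint and sit inside A, by finite additivity
  m(H) = sum_i (b_i - a_i), and m(A \ H) = m(A) - m(H).
Computing the hole measures:
  m(H_1) = 3/2 - 1 = 1/2.
  m(H_2) = 3 - 2 = 1.
  m(H_3) = 15/4 - 13/4 = 1/2.
  m(H_4) = 5 - 4 = 1.
Summed: m(H) = 1/2 + 1 + 1/2 + 1 = 3.
So m(A \ H) = 6 - 3 = 3.

3


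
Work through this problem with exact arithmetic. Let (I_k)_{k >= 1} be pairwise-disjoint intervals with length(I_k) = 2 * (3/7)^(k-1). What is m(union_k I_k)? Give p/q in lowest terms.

By countable additivity of the Lebesgue measure on pairwise disjoint measurable sets,
  m(union_{k >= 1} I_k) = sum_{k >= 1} m(I_k) = sum_{k >= 1} a * r^(k-1),
  with a = 2 and r = 3/7.
Since 0 < r = 3/7 < 1, the geometric series converges:
  sum_{k >= 1} a * r^(k-1) = a / (1 - r).
  = 2 / (1 - 3/7)
  = 2 / (4/7)
  = 7/2.

7/2


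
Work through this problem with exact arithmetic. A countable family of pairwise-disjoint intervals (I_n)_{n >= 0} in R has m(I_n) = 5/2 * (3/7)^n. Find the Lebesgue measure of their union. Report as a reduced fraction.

By countable additivity of the Lebesgue measure on pairwise disjoint measurable sets,
  m(union_{n >= 0} I_n) = sum_{n >= 0} m(I_n) = sum_{n >= 0} a * r^n,
  with a = 5/2 and r = 3/7.
Since 0 < r = 3/7 < 1, the geometric series converges:
  sum_{n >= 0} a * r^n = a / (1 - r).
  = 5/2 / (1 - 3/7)
  = 5/2 / (4/7)
  = 35/8.

35/8


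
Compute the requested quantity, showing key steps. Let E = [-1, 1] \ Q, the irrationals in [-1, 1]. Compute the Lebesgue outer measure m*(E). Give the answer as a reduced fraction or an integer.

The interval I = [-1, 1] has m(I) = 1 - (-1) = 2 (endpoints are measure-zero, so open/closed/half-open agree). Write I = (I cap Q) u (I \ Q). The rationals in I are countable, so m*(I cap Q) = 0 (cover each rational by intervals whose total length is arbitrarily small). By countable subadditivity m*(I) <= m*(I cap Q) + m*(I \ Q), hence m*(I \ Q) >= m(I) = 2. The reverse inequality m*(I \ Q) <= m*(I) = 2 is trivial since (I \ Q) is a subset of I. Therefore m*(I \ Q) = 2.

2


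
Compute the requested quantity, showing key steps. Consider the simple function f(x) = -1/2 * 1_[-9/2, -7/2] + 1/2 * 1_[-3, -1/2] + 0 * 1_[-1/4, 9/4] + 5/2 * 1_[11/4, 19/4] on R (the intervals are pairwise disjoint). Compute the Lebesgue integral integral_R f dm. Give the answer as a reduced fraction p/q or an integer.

For a simple function f = sum_i c_i * 1_{A_i} with disjoint A_i,
  integral f dm = sum_i c_i * m(A_i).
Lengths of the A_i:
  m(A_1) = -7/2 - (-9/2) = 1.
  m(A_2) = -1/2 - (-3) = 5/2.
  m(A_3) = 9/4 - (-1/4) = 5/2.
  m(A_4) = 19/4 - 11/4 = 2.
Contributions c_i * m(A_i):
  (-1/2) * (1) = -1/2.
  (1/2) * (5/2) = 5/4.
  (0) * (5/2) = 0.
  (5/2) * (2) = 5.
Total: -1/2 + 5/4 + 0 + 5 = 23/4.

23/4


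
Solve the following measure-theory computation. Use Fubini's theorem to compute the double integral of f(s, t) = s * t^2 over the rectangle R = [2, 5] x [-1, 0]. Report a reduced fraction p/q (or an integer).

f(s, t) is a tensor product of a function of s and a function of t, and both factors are bounded continuous (hence Lebesgue integrable) on the rectangle, so Fubini's theorem applies:
  integral_R f d(m x m) = (integral_a1^b1 s ds) * (integral_a2^b2 t^2 dt).
Inner integral in s: integral_{2}^{5} s ds = (5^2 - 2^2)/2
  = 21/2.
Inner integral in t: integral_{-1}^{0} t^2 dt = (0^3 - (-1)^3)/3
  = 1/3.
Product: (21/2) * (1/3) = 7/2.

7/2


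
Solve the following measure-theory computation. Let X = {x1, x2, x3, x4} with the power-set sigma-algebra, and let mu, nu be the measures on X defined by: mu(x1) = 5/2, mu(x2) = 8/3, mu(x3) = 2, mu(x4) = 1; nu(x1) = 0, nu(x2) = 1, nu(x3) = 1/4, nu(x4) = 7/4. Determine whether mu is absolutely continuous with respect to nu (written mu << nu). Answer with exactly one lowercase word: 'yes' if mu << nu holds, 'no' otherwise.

mu << nu means: every nu-null measurable set is also mu-null; equivalently, for every atom x, if nu({x}) = 0 then mu({x}) = 0.
Checking each atom:
  x1: nu = 0, mu = 5/2 > 0 -> violates mu << nu.
  x2: nu = 1 > 0 -> no constraint.
  x3: nu = 1/4 > 0 -> no constraint.
  x4: nu = 7/4 > 0 -> no constraint.
The atom(s) x1 violate the condition (nu = 0 but mu > 0). Therefore mu is NOT absolutely continuous w.r.t. nu.

no


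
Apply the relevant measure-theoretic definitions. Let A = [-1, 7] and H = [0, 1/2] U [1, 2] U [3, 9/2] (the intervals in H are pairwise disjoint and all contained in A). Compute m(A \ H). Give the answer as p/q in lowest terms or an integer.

The ambient interval has length m(A) = 7 - (-1) = 8.
Since the holes are disjoint and sit inside A, by finite additivity
  m(H) = sum_i (b_i - a_i), and m(A \ H) = m(A) - m(H).
Computing the hole measures:
  m(H_1) = 1/2 - 0 = 1/2.
  m(H_2) = 2 - 1 = 1.
  m(H_3) = 9/2 - 3 = 3/2.
Summed: m(H) = 1/2 + 1 + 3/2 = 3.
So m(A \ H) = 8 - 3 = 5.

5


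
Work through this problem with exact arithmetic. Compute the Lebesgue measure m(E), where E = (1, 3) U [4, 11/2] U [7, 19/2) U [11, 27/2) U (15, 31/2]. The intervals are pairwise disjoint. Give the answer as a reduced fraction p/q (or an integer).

For pairwise disjoint intervals, m(union_i I_i) = sum_i m(I_i),
and m is invariant under swapping open/closed endpoints (single points have measure 0).
So m(E) = sum_i (b_i - a_i).
  I_1 has length 3 - 1 = 2.
  I_2 has length 11/2 - 4 = 3/2.
  I_3 has length 19/2 - 7 = 5/2.
  I_4 has length 27/2 - 11 = 5/2.
  I_5 has length 31/2 - 15 = 1/2.
Summing:
  m(E) = 2 + 3/2 + 5/2 + 5/2 + 1/2 = 9.

9


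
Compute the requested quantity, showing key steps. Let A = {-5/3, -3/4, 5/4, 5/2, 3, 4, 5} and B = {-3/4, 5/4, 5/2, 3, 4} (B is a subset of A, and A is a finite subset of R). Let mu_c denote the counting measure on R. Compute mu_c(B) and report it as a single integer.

Counting measure assigns mu_c(E) = |E| (number of elements) when E is finite.
B has 5 element(s), so mu_c(B) = 5.

5


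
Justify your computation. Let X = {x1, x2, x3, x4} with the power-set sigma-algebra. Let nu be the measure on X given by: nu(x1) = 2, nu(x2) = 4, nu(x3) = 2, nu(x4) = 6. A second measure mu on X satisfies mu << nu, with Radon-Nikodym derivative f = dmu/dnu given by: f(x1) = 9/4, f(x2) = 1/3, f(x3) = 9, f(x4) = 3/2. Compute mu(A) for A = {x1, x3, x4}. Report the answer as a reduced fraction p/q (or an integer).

By the defining property of the Radon-Nikodym derivative, for every measurable set A,
  mu(A) = integral_A f dnu.
Since nu is a discrete measure concentrated on the atoms of X, the integral over A reduces to the sum
  mu(A) = sum_{x in A} f(x) * nu({x}).
Computing each term:
  x1: f(x1) * nu(x1) = 9/4 * 2 = 9/2.
  x3: f(x3) * nu(x3) = 9 * 2 = 18.
  x4: f(x4) * nu(x4) = 3/2 * 6 = 9.
Summing: mu(A) = 9/2 + 18 + 9 = 63/2.

63/2


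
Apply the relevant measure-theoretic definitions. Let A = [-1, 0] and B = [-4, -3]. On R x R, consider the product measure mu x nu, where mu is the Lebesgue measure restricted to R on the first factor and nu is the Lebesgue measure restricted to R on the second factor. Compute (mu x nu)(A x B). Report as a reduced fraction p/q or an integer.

For a measurable rectangle A x B, the product measure satisfies
  (mu x nu)(A x B) = mu(A) * nu(B).
  mu(A) = 1.
  nu(B) = 1.
  (mu x nu)(A x B) = 1 * 1 = 1.

1


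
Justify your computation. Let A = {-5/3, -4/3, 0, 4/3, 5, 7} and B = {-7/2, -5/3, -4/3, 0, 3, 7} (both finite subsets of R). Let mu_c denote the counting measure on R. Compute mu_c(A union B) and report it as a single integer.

Counting measure on a finite set equals cardinality. By inclusion-exclusion, |A union B| = |A| + |B| - |A cap B|.
|A| = 6, |B| = 6, |A cap B| = 4.
So mu_c(A union B) = 6 + 6 - 4 = 8.

8


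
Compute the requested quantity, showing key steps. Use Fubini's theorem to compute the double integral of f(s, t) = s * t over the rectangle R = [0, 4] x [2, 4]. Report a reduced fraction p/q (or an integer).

f(s, t) is a tensor product of a function of s and a function of t, and both factors are bounded continuous (hence Lebesgue integrable) on the rectangle, so Fubini's theorem applies:
  integral_R f d(m x m) = (integral_a1^b1 s ds) * (integral_a2^b2 t dt).
Inner integral in s: integral_{0}^{4} s ds = (4^2 - 0^2)/2
  = 8.
Inner integral in t: integral_{2}^{4} t dt = (4^2 - 2^2)/2
  = 6.
Product: (8) * (6) = 48.

48


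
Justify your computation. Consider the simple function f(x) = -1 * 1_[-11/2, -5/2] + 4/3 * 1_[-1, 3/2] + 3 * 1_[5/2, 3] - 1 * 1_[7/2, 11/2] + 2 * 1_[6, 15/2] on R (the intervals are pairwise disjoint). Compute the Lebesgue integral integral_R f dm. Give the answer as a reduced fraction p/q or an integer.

For a simple function f = sum_i c_i * 1_{A_i} with disjoint A_i,
  integral f dm = sum_i c_i * m(A_i).
Lengths of the A_i:
  m(A_1) = -5/2 - (-11/2) = 3.
  m(A_2) = 3/2 - (-1) = 5/2.
  m(A_3) = 3 - 5/2 = 1/2.
  m(A_4) = 11/2 - 7/2 = 2.
  m(A_5) = 15/2 - 6 = 3/2.
Contributions c_i * m(A_i):
  (-1) * (3) = -3.
  (4/3) * (5/2) = 10/3.
  (3) * (1/2) = 3/2.
  (-1) * (2) = -2.
  (2) * (3/2) = 3.
Total: -3 + 10/3 + 3/2 - 2 + 3 = 17/6.

17/6


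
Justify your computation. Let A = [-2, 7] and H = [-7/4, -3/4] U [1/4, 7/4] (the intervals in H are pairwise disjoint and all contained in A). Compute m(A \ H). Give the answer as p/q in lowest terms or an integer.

The ambient interval has length m(A) = 7 - (-2) = 9.
Since the holes are disjoint and sit inside A, by finite additivity
  m(H) = sum_i (b_i - a_i), and m(A \ H) = m(A) - m(H).
Computing the hole measures:
  m(H_1) = -3/4 - (-7/4) = 1.
  m(H_2) = 7/4 - 1/4 = 3/2.
Summed: m(H) = 1 + 3/2 = 5/2.
So m(A \ H) = 9 - 5/2 = 13/2.

13/2


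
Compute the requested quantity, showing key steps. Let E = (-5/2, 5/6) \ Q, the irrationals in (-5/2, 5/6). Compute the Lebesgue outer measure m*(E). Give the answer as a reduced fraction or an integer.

The interval I = (-5/2, 5/6) has m(I) = 5/6 - (-5/2) = 10/3 (endpoints are measure-zero, so open/closed/half-open agree). Write I = (I cap Q) u (I \ Q). The rationals in I are countable, so m*(I cap Q) = 0 (cover each rational by intervals whose total length is arbitrarily small). By countable subadditivity m*(I) <= m*(I cap Q) + m*(I \ Q), hence m*(I \ Q) >= m(I) = 10/3. The reverse inequality m*(I \ Q) <= m*(I) = 10/3 is trivial since (I \ Q) is a subset of I. Therefore m*(I \ Q) = 10/3.

10/3


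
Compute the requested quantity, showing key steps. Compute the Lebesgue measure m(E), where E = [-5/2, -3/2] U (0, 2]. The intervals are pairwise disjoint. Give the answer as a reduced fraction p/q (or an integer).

For pairwise disjoint intervals, m(union_i I_i) = sum_i m(I_i),
and m is invariant under swapping open/closed endpoints (single points have measure 0).
So m(E) = sum_i (b_i - a_i).
  I_1 has length -3/2 - (-5/2) = 1.
  I_2 has length 2 - 0 = 2.
Summing:
  m(E) = 1 + 2 = 3.

3


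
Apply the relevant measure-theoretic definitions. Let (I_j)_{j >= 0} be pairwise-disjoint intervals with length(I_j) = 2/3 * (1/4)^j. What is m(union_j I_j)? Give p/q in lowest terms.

By countable additivity of the Lebesgue measure on pairwise disjoint measurable sets,
  m(union_{j >= 0} I_j) = sum_{j >= 0} m(I_j) = sum_{j >= 0} a * r^j,
  with a = 2/3 and r = 1/4.
Since 0 < r = 1/4 < 1, the geometric series converges:
  sum_{j >= 0} a * r^j = a / (1 - r).
  = 2/3 / (1 - 1/4)
  = 2/3 / (3/4)
  = 8/9.

8/9


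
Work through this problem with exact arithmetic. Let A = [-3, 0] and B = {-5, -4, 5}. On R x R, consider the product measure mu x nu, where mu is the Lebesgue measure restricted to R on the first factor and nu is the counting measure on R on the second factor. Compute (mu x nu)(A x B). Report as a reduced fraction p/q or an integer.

For a measurable rectangle A x B, the product measure satisfies
  (mu x nu)(A x B) = mu(A) * nu(B).
  mu(A) = 3.
  nu(B) = 3.
  (mu x nu)(A x B) = 3 * 3 = 9.

9


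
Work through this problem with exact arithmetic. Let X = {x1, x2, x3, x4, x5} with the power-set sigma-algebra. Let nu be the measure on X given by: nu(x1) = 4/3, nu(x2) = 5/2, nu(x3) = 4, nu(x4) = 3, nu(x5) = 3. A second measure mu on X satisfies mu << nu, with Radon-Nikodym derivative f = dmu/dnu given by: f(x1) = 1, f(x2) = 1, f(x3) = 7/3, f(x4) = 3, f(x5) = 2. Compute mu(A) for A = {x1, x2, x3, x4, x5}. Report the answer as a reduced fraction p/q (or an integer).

By the defining property of the Radon-Nikodym derivative, for every measurable set A,
  mu(A) = integral_A f dnu.
Since nu is a discrete measure concentrated on the atoms of X, the integral over A reduces to the sum
  mu(A) = sum_{x in A} f(x) * nu({x}).
Computing each term:
  x1: f(x1) * nu(x1) = 1 * 4/3 = 4/3.
  x2: f(x2) * nu(x2) = 1 * 5/2 = 5/2.
  x3: f(x3) * nu(x3) = 7/3 * 4 = 28/3.
  x4: f(x4) * nu(x4) = 3 * 3 = 9.
  x5: f(x5) * nu(x5) = 2 * 3 = 6.
Summing: mu(A) = 4/3 + 5/2 + 28/3 + 9 + 6 = 169/6.

169/6


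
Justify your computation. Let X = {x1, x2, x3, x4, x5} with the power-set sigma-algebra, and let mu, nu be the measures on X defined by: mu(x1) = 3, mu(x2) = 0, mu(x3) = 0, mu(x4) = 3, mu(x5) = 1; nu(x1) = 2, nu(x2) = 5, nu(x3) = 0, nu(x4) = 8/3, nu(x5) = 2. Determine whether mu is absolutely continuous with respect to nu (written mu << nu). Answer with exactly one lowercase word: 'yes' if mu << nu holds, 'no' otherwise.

mu << nu means: every nu-null measurable set is also mu-null; equivalently, for every atom x, if nu({x}) = 0 then mu({x}) = 0.
Checking each atom:
  x1: nu = 2 > 0 -> no constraint.
  x2: nu = 5 > 0 -> no constraint.
  x3: nu = 0, mu = 0 -> consistent with mu << nu.
  x4: nu = 8/3 > 0 -> no constraint.
  x5: nu = 2 > 0 -> no constraint.
No atom violates the condition. Therefore mu << nu.

yes
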